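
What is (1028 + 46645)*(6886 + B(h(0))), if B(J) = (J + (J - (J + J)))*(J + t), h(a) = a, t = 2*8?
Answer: 328276278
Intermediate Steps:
t = 16
B(J) = 0 (B(J) = (J + (J - (J + J)))*(J + 16) = (J + (J - 2*J))*(16 + J) = (J - J)*(16 + J) = 0*(16 + J) = 0)
(1028 + 46645)*(6886 + B(h(0))) = (1028 + 46645)*(6886 + 0) = 47673*6886 = 328276278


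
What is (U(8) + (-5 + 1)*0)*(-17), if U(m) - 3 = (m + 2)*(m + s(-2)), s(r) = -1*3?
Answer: -901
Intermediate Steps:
s(r) = -3
U(m) = 3 + (-3 + m)*(2 + m) (U(m) = 3 + (m + 2)*(m - 3) = 3 + (2 + m)*(-3 + m) = 3 + (-3 + m)*(2 + m))
(U(8) + (-5 + 1)*0)*(-17) = ((-3 + 8² - 1*8) + (-5 + 1)*0)*(-17) = ((-3 + 64 - 8) - 4*0)*(-17) = (53 + 0)*(-17) = 53*(-17) = -901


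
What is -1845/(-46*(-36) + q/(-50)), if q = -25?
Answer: -3690/3313 ≈ -1.1138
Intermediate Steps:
-1845/(-46*(-36) + q/(-50)) = -1845/(-46*(-36) - 25/(-50)) = -1845/(1656 - 25*(-1/50)) = -1845/(1656 + ½) = -1845/3313/2 = -1845*2/3313 = -3690/3313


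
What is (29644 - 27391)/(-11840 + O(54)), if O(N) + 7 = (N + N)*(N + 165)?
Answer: 751/3935 ≈ 0.19085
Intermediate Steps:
O(N) = -7 + 2*N*(165 + N) (O(N) = -7 + (N + N)*(N + 165) = -7 + (2*N)*(165 + N) = -7 + 2*N*(165 + N))
(29644 - 27391)/(-11840 + O(54)) = (29644 - 27391)/(-11840 + (-7 + 2*54² + 330*54)) = 2253/(-11840 + (-7 + 2*2916 + 17820)) = 2253/(-11840 + (-7 + 5832 + 17820)) = 2253/(-11840 + 23645) = 2253/11805 = 2253*(1/11805) = 751/3935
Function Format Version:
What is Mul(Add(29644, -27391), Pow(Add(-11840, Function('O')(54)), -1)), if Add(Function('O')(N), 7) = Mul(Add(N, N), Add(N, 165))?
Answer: Rational(751, 3935) ≈ 0.19085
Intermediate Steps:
Function('O')(N) = Add(-7, Mul(2, N, Add(165, N))) (Function('O')(N) = Add(-7, Mul(Add(N, N), Add(N, 165))) = Add(-7, Mul(Mul(2, N), Add(165, N))) = Add(-7, Mul(2, N, Add(165, N))))
Mul(Add(29644, -27391), Pow(Add(-11840, Function('O')(54)), -1)) = Mul(Add(29644, -27391), Pow(Add(-11840, Add(-7, Mul(2, Pow(54, 2)), Mul(330, 54))), -1)) = Mul(2253, Pow(Add(-11840, Add(-7, Mul(2, 2916), 17820)), -1)) = Mul(2253, Pow(Add(-11840, Add(-7, 5832, 17820)), -1)) = Mul(2253, Pow(Add(-11840, 23645), -1)) = Mul(2253, Pow(11805, -1)) = Mul(2253, Rational(1, 11805)) = Rational(751, 3935)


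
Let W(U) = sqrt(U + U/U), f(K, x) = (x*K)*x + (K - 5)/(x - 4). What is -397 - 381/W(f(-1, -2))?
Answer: -397 + 381*I*sqrt(2)/2 ≈ -397.0 + 269.41*I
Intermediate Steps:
f(K, x) = K*x**2 + (-5 + K)/(-4 + x) (f(K, x) = (K*x)*x + (-5 + K)/(-4 + x) = K*x**2 + (-5 + K)/(-4 + x))
W(U) = sqrt(1 + U) (W(U) = sqrt(U + 1) = sqrt(1 + U))
-397 - 381/W(f(-1, -2)) = -397 - 381/sqrt(1 + (-5 - 1 - 1*(-2)**3 - 4*(-1)*(-2)**2)/(-4 - 2)) = -397 - 381/sqrt(1 + (-5 - 1 - 1*(-8) - 4*(-1)*4)/(-6)) = -397 - 381/sqrt(1 - (-5 - 1 + 8 + 16)/6) = -397 - 381/sqrt(1 - 1/6*18) = -397 - 381/sqrt(1 - 3) = -397 - 381*(-I*sqrt(2)/2) = -397 - (-381)*I*sqrt(2)/2 = -397 + 381*I*sqrt(2)/2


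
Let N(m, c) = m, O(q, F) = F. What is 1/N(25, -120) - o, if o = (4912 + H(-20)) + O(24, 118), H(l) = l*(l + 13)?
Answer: -129249/25 ≈ -5170.0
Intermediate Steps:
H(l) = l*(13 + l)
o = 5170 (o = (4912 - 20*(13 - 20)) + 118 = (4912 - 20*(-7)) + 118 = (4912 + 140) + 118 = 5052 + 118 = 5170)
1/N(25, -120) - o = 1/25 - 1*5170 = 1/25 - 5170 = -129249/25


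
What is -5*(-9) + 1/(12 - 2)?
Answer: 451/10 ≈ 45.100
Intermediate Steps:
-5*(-9) + 1/(12 - 2) = 45 + 1/10 = 45 + ⅒ = 451/10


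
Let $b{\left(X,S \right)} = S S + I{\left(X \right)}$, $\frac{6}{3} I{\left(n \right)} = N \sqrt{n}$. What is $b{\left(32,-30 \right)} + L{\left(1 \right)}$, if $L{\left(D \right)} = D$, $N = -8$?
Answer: $901 - 16 \sqrt{2} \approx 878.37$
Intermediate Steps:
$I{\left(n \right)} = - 4 \sqrt{n}$ ($I{\left(n \right)} = \frac{\left(-8\right) \sqrt{n}}{2} = - 4 \sqrt{n}$)
$b{\left(X,S \right)} = S^{2} - 4 \sqrt{X}$ ($b{\left(X,S \right)} = S S - 4 \sqrt{X} = S^{2} - 4 \sqrt{X}$)
$b{\left(32,-30 \right)} + L{\left(1 \right)} = \left(\left(-30\right)^{2} - 4 \sqrt{32}\right) + 1 = \left(900 - 4 \cdot 4 \sqrt{2}\right) + 1 = \left(900 - 16 \sqrt{2}\right) + 1 = 901 - 16 \sqrt{2}$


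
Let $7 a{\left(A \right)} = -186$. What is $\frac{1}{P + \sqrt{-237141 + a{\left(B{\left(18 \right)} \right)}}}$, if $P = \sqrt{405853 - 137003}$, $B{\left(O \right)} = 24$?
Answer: $\frac{7}{35 \sqrt{10754} + i \sqrt{11621211}} \approx 0.0010247 - 0.00096241 i$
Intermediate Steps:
$a{\left(A \right)} = - \frac{186}{7}$ ($a{\left(A \right)} = \frac{1}{7} \left(-186\right) = - \frac{186}{7}$)
$P = 5 \sqrt{10754}$ ($P = \sqrt{268850} = 5 \sqrt{10754} \approx 518.51$)
$\frac{1}{P + \sqrt{-237141 + a{\left(B{\left(18 \right)} \right)}}} = \frac{1}{5 \sqrt{10754} + \sqrt{-237141 - \frac{186}{7}}} = \frac{1}{5 \sqrt{10754} + \sqrt{- \frac{1660173}{7}}} = \frac{1}{5 \sqrt{10754} + \frac{i \sqrt{11621211}}{7}}$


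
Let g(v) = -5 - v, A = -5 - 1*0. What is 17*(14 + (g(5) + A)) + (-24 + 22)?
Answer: -19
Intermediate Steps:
A = -5 (A = -5 + 0 = -5)
17*(14 + (g(5) + A)) + (-24 + 22) = 17*(14 + ((-5 - 1*5) - 5)) + (-24 + 22) = 17*(14 + ((-5 - 5) - 5)) - 2 = 17*(14 + (-10 - 5)) - 2 = 17*(14 - 15) - 2 = 17*(-1) - 2 = -17 - 2 = -19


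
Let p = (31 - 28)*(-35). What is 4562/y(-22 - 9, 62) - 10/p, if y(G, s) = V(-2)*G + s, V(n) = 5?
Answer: -10624/217 ≈ -48.958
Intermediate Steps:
y(G, s) = s + 5*G (y(G, s) = 5*G + s = s + 5*G)
p = -105 (p = 3*(-35) = -105)
4562/y(-22 - 9, 62) - 10/p = 4562/(62 + 5*(-22 - 9)) - 10/(-105) = 4562/(62 + 5*(-31)) - 10*(-1/105) = 4562/(62 - 155) + 2/21 = 4562/(-93) + 2/21 = 4562*(-1/93) + 2/21 = -4562/93 + 2/21 = -10624/217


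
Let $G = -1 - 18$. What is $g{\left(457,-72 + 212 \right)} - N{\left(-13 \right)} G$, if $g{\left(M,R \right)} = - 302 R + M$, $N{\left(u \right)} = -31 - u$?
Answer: $-42165$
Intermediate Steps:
$g{\left(M,R \right)} = M - 302 R$
$G = -19$ ($G = -1 - 18 = -19$)
$g{\left(457,-72 + 212 \right)} - N{\left(-13 \right)} G = \left(457 - 302 \left(-72 + 212\right)\right) - \left(-31 - -13\right) \left(-19\right) = \left(457 - 42280\right) - \left(-31 + 13\right) \left(-19\right) = \left(457 - 42280\right) - \left(-18\right) \left(-19\right) = -41823 - 342 = -42165$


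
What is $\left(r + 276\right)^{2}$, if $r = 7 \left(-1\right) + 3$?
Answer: $73984$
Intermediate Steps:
$r = -4$ ($r = -7 + 3 = -4$)
$\left(r + 276\right)^{2} = \left(-4 + 276\right)^{2} = 272^{2} = 73984$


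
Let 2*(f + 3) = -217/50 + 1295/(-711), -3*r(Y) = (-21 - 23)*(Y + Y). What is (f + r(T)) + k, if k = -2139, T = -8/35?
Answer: -1070943619/497700 ≈ -2151.8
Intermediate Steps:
T = -8/35 (T = -8*1/35 = -8/35 ≈ -0.22857)
r(Y) = 88*Y/3 (r(Y) = -(-21 - 23)*(Y + Y)/3 = -(-44)*2*Y/3 = -(-88)*Y/3 = 88*Y/3)
f = -432337/71100 (f = -3 + (-217/50 + 1295/(-711))/2 = -3 + (-217*1/50 + 1295*(-1/711))/2 = -3 + (-217/50 - 1295/711)/2 = -3 + (1/2)*(-219037/35550) = -3 - 219037/71100 = -432337/71100 ≈ -6.0807)
(f + r(T)) + k = (-432337/71100 + (88/3)*(-8/35)) - 2139 = (-432337/71100 - 704/105) - 2139 = -6363319/497700 - 2139 = -1070943619/497700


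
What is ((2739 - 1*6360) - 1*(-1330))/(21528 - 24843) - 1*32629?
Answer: -108162844/3315 ≈ -32628.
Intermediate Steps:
((2739 - 1*6360) - 1*(-1330))/(21528 - 24843) - 1*32629 = ((2739 - 6360) + 1330)/(-3315) - 32629 = (-3621 + 1330)*(-1/3315) - 32629 = -2291*(-1/3315) - 32629 = 2291/3315 - 32629 = -108162844/3315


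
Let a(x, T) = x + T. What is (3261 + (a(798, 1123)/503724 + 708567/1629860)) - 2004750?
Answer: -205402663203651299/102624949830 ≈ -2.0015e+6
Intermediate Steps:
a(x, T) = T + x
(3261 + (a(798, 1123)/503724 + 708567/1629860)) - 2004750 = (3261 + ((1123 + 798)/503724 + 708567/1629860)) - 2004750 = (3261 + (1921*(1/503724) + 708567*(1/1629860))) - 2004750 = (3261 + (1921/503724 + 708567/1629860)) - 2004750 = (3261 + 45006645571/102624949830) - 2004750 = 334704968041201/102624949830 - 2004750 = -205402663203651299/102624949830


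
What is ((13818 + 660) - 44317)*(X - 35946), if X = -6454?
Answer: 1265173600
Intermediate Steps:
((13818 + 660) - 44317)*(X - 35946) = ((13818 + 660) - 44317)*(-6454 - 35946) = (14478 - 44317)*(-42400) = -29839*(-42400) = 1265173600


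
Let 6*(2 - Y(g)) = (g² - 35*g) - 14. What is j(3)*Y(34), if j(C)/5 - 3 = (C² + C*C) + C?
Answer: 1200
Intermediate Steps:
Y(g) = 13/3 - g²/6 + 35*g/6 (Y(g) = 2 - ((g² - 35*g) - 14)/6 = 2 - (-14 + g² - 35*g)/6 = 2 + (7/3 - g²/6 + 35*g/6) = 13/3 - g²/6 + 35*g/6)
j(C) = 15 + 5*C + 10*C² (j(C) = 15 + 5*((C² + C*C) + C) = 15 + 5*((C² + C²) + C) = 15 + 5*(2*C² + C) = 15 + 5*(C + 2*C²) = 15 + (5*C + 10*C²) = 15 + 5*C + 10*C²)
j(3)*Y(34) = (15 + 5*3 + 10*3²)*(13/3 - ⅙*34² + (35/6)*34) = (15 + 15 + 10*9)*(13/3 - ⅙*1156 + 595/3) = (15 + 15 + 90)*(13/3 - 578/3 + 595/3) = 120*10 = 1200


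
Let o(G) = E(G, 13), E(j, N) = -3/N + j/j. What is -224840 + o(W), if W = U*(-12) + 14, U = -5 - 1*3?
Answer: -2922910/13 ≈ -2.2484e+5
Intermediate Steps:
U = -8 (U = -5 - 3 = -8)
W = 110 (W = -8*(-12) + 14 = 96 + 14 = 110)
E(j, N) = 1 - 3/N (E(j, N) = -3/N + 1 = 1 - 3/N)
o(G) = 10/13 (o(G) = (-3 + 13)/13 = (1/13)*10 = 10/13)
-224840 + o(W) = -224840 + 10/13 = -2922910/13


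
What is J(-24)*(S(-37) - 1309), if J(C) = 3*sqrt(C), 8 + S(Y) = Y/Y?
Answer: -7896*I*sqrt(6) ≈ -19341.0*I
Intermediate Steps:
S(Y) = -7 (S(Y) = -8 + Y/Y = -8 + 1 = -7)
J(-24)*(S(-37) - 1309) = (3*sqrt(-24))*(-7 - 1309) = (3*(2*I*sqrt(6)))*(-1316) = (6*I*sqrt(6))*(-1316) = -7896*I*sqrt(6)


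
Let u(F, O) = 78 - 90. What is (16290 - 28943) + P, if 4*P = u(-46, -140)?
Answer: -12656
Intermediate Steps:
u(F, O) = -12
P = -3 (P = (¼)*(-12) = -3)
(16290 - 28943) + P = (16290 - 28943) - 3 = -12653 - 3 = -12656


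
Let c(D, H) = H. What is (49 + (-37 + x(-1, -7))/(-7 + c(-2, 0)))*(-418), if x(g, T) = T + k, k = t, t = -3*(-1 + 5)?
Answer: -23826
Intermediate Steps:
t = -12 (t = -3*4 = -12)
k = -12
x(g, T) = -12 + T (x(g, T) = T - 12 = -12 + T)
(49 + (-37 + x(-1, -7))/(-7 + c(-2, 0)))*(-418) = (49 + (-37 + (-12 - 7))/(-7 + 0))*(-418) = (49 + (-37 - 19)/(-7))*(-418) = (49 - 56*(-1/7))*(-418) = (49 + 8)*(-418) = 57*(-418) = -23826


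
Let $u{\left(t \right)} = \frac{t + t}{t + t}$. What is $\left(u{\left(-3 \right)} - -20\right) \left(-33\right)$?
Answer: $-693$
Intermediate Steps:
$u{\left(t \right)} = 1$ ($u{\left(t \right)} = \frac{2 t}{2 t} = 2 t \frac{1}{2 t} = 1$)
$\left(u{\left(-3 \right)} - -20\right) \left(-33\right) = \left(1 - -20\right) \left(-33\right) = \left(1 + 20\right) \left(-33\right) = 21 \left(-33\right) = -693$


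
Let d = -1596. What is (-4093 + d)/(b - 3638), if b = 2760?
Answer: 5689/878 ≈ 6.4795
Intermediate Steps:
(-4093 + d)/(b - 3638) = (-4093 - 1596)/(2760 - 3638) = -5689/(-878) = -5689*(-1/878) = 5689/878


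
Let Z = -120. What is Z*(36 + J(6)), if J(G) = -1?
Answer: -4200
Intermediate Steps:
Z*(36 + J(6)) = -120*(36 - 1) = -120*35 = -4200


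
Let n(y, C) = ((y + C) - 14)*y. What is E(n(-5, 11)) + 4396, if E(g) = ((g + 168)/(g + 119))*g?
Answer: 707284/159 ≈ 4448.3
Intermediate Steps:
n(y, C) = y*(-14 + C + y) (n(y, C) = ((C + y) - 14)*y = (-14 + C + y)*y = y*(-14 + C + y))
E(g) = g*(168 + g)/(119 + g) (E(g) = ((168 + g)/(119 + g))*g = g*(168 + g)/(119 + g))
E(n(-5, 11)) + 4396 = (-5*(-14 + 11 - 5))*(168 - 5*(-14 + 11 - 5))/(119 - 5*(-14 + 11 - 5)) + 4396 = (-5*(-8))*(168 - 5*(-8))/(119 - 5*(-8)) + 4396 = 40*(168 + 40)/(119 + 40) + 4396 = 40*208/159 + 4396 = 40*(1/159)*208 + 4396 = 8320/159 + 4396 = 707284/159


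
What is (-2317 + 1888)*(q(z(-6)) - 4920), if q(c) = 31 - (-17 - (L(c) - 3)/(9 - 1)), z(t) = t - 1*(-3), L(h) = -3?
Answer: 8361639/4 ≈ 2.0904e+6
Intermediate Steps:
z(t) = 3 + t (z(t) = t + 3 = 3 + t)
q(c) = 189/4 (q(c) = 31 - (-17 - (-3 - 3)/(9 - 1)) = 31 - (-17 - (-6)/8) = 31 - (-17 - 1*(-¾)) = 31 - (-17 + ¾) = 31 - 1*(-65/4) = 31 + 65/4 = 189/4)
(-2317 + 1888)*(q(z(-6)) - 4920) = (-2317 + 1888)*(189/4 - 4920) = -429*(-19491/4) = 8361639/4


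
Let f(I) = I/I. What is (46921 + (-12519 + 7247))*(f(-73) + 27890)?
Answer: 1161632259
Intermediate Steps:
f(I) = 1
(46921 + (-12519 + 7247))*(f(-73) + 27890) = (46921 + (-12519 + 7247))*(1 + 27890) = (46921 - 5272)*27891 = 41649*27891 = 1161632259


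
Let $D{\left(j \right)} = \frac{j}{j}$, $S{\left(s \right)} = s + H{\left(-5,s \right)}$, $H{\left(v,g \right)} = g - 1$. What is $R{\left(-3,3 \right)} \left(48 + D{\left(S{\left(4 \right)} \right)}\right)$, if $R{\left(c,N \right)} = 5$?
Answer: $245$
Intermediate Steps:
$H{\left(v,g \right)} = -1 + g$ ($H{\left(v,g \right)} = g - 1 = -1 + g$)
$S{\left(s \right)} = -1 + 2 s$ ($S{\left(s \right)} = s + \left(-1 + s\right) = -1 + 2 s$)
$D{\left(j \right)} = 1$
$R{\left(-3,3 \right)} \left(48 + D{\left(S{\left(4 \right)} \right)}\right) = 5 \left(48 + 1\right) = 5 \cdot 49 = 245$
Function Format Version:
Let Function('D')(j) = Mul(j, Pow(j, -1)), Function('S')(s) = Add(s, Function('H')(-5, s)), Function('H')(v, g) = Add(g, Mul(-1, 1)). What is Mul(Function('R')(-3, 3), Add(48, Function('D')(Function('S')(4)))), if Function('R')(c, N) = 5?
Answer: 245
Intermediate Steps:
Function('H')(v, g) = Add(-1, g) (Function('H')(v, g) = Add(g, -1) = Add(-1, g))
Function('S')(s) = Add(-1, Mul(2, s)) (Function('S')(s) = Add(s, Add(-1, s)) = Add(-1, Mul(2, s)))
Function('D')(j) = 1
Mul(Function('R')(-3, 3), Add(48, Function('D')(Function('S')(4)))) = Mul(5, Add(48, 1)) = Mul(5, 49) = 245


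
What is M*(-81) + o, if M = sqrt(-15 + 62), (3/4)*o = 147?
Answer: 196 - 81*sqrt(47) ≈ -359.31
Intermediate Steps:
o = 196 (o = (4/3)*147 = 196)
M = sqrt(47) ≈ 6.8557
M*(-81) + o = sqrt(47)*(-81) + 196 = -81*sqrt(47) + 196 = 196 - 81*sqrt(47)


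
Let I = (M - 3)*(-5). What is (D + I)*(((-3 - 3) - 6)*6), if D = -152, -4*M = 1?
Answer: 9774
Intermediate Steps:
M = -¼ (M = -¼*1 = -¼ ≈ -0.25000)
I = 65/4 (I = (-¼ - 3)*(-5) = -13/4*(-5) = 65/4 ≈ 16.250)
(D + I)*(((-3 - 3) - 6)*6) = (-152 + 65/4)*(((-3 - 3) - 6)*6) = -543*(-6 - 6)*6/4 = -(-1629)*6 = -543/4*(-72) = 9774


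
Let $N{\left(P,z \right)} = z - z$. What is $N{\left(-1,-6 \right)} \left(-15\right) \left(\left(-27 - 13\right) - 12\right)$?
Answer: $0$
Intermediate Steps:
$N{\left(P,z \right)} = 0$
$N{\left(-1,-6 \right)} \left(-15\right) \left(\left(-27 - 13\right) - 12\right) = 0 \left(-15\right) \left(\left(-27 - 13\right) - 12\right) = 0 \left(-40 - 12\right) = 0 \left(-52\right) = 0$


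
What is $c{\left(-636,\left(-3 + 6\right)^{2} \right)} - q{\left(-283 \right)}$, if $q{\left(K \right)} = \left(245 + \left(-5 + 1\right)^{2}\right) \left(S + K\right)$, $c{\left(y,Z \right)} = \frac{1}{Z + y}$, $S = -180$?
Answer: $\frac{75768560}{627} \approx 1.2084 \cdot 10^{5}$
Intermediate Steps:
$q{\left(K \right)} = -46980 + 261 K$ ($q{\left(K \right)} = \left(245 + \left(-5 + 1\right)^{2}\right) \left(-180 + K\right) = \left(245 + \left(-4\right)^{2}\right) \left(-180 + K\right) = \left(245 + 16\right) \left(-180 + K\right) = 261 \left(-180 + K\right) = -46980 + 261 K$)
$c{\left(-636,\left(-3 + 6\right)^{2} \right)} - q{\left(-283 \right)} = \frac{1}{\left(-3 + 6\right)^{2} - 636} - \left(-46980 + 261 \left(-283\right)\right) = \frac{1}{3^{2} - 636} - \left(-46980 - 73863\right) = \frac{1}{9 - 636} - -120843 = \frac{1}{-627} + 120843 = - \frac{1}{627} + 120843 = \frac{75768560}{627}$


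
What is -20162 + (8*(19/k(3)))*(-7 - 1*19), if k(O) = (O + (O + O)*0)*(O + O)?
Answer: -183434/9 ≈ -20382.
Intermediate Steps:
k(O) = 2*O**2 (k(O) = (O + (2*O)*0)*(2*O) = (O + 0)*(2*O) = O*(2*O) = 2*O**2)
-20162 + (8*(19/k(3)))*(-7 - 1*19) = -20162 + (8*(19/((2*3**2))))*(-7 - 1*19) = -20162 + (8*(19/((2*9))))*(-7 - 19) = -20162 + (8*(19/18))*(-26) = -20162 + (76/9)*(-26) = -20162 - 1976/9 = -183434/9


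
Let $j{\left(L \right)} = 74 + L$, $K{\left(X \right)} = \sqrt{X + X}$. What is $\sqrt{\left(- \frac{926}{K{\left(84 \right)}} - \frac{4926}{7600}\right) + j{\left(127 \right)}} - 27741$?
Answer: $-27741 + \frac{\sqrt{12758485446 - 702000600 \sqrt{42}}}{7980} \approx -27730.0$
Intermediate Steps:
$K{\left(X \right)} = \sqrt{2} \sqrt{X}$ ($K{\left(X \right)} = \sqrt{2 X} = \sqrt{2} \sqrt{X}$)
$\sqrt{\left(- \frac{926}{K{\left(84 \right)}} - \frac{4926}{7600}\right) + j{\left(127 \right)}} - 27741 = \sqrt{\left(- \frac{926}{\sqrt{2} \sqrt{84}} - \frac{4926}{7600}\right) + \left(74 + 127\right)} - 27741 = \sqrt{\left(- \frac{926}{\sqrt{2} \cdot 2 \sqrt{21}} - \frac{2463}{3800}\right) + 201} - 27741 = \sqrt{\left(- \frac{926}{2 \sqrt{42}} - \frac{2463}{3800}\right) + 201} - 27741 = \sqrt{\left(- 926 \frac{\sqrt{42}}{84} - \frac{2463}{3800}\right) + 201} - 27741 = \sqrt{\left(- \frac{463 \sqrt{42}}{42} - \frac{2463}{3800}\right) + 201} - 27741 = \sqrt{\left(- \frac{2463}{3800} - \frac{463 \sqrt{42}}{42}\right) + 201} - 27741 = \sqrt{\frac{761337}{3800} - \frac{463 \sqrt{42}}{42}} - 27741 = -27741 + \sqrt{\frac{761337}{3800} - \frac{463 \sqrt{42}}{42}}$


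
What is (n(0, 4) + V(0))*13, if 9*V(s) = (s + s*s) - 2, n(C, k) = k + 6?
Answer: 1144/9 ≈ 127.11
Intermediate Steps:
n(C, k) = 6 + k
V(s) = -2/9 + s/9 + s**2/9 (V(s) = ((s + s*s) - 2)/9 = ((s + s**2) - 2)/9 = (-2 + s + s**2)/9 = -2/9 + s/9 + s**2/9)
(n(0, 4) + V(0))*13 = ((6 + 4) + (-2/9 + (1/9)*0 + (1/9)*0**2))*13 = (10 + (-2/9 + 0 + (1/9)*0))*13 = (10 + (-2/9 + 0 + 0))*13 = (10 - 2/9)*13 = (88/9)*13 = 1144/9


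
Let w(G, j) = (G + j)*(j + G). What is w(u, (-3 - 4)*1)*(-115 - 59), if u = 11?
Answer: -2784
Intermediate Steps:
w(G, j) = (G + j)² (w(G, j) = (G + j)*(G + j) = (G + j)²)
w(u, (-3 - 4)*1)*(-115 - 59) = (11 + (-3 - 4)*1)²*(-115 - 59) = (11 - 7*1)²*(-174) = (11 - 7)²*(-174) = 4²*(-174) = 16*(-174) = -2784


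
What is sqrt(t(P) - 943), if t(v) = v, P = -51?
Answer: I*sqrt(994) ≈ 31.528*I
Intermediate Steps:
sqrt(t(P) - 943) = sqrt(-51 - 943) = sqrt(-994) = I*sqrt(994)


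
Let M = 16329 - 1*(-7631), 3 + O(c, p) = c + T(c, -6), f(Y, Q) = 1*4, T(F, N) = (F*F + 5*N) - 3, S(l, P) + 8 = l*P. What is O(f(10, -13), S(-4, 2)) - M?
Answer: -23976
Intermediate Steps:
S(l, P) = -8 + P*l (S(l, P) = -8 + l*P = -8 + P*l)
T(F, N) = -3 + F² + 5*N (T(F, N) = (F² + 5*N) - 3 = -3 + F² + 5*N)
f(Y, Q) = 4
O(c, p) = -36 + c + c² (O(c, p) = -3 + (c + (-3 + c² + 5*(-6))) = -3 + (c + (-3 + c² - 30)) = -3 + (c + (-33 + c²)) = -3 + (-33 + c + c²) = -36 + c + c²)
M = 23960 (M = 16329 + 7631 = 23960)
O(f(10, -13), S(-4, 2)) - M = (-36 + 4 + 4²) - 1*23960 = (-36 + 4 + 16) - 23960 = -16 - 23960 = -23976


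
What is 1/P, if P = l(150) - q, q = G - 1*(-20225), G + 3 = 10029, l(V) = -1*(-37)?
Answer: -1/30214 ≈ -3.3097e-5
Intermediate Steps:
l(V) = 37
G = 10026 (G = -3 + 10029 = 10026)
q = 30251 (q = 10026 - 1*(-20225) = 10026 + 20225 = 30251)
P = -30214 (P = 37 - 1*30251 = 37 - 30251 = -30214)
1/P = 1/(-30214) = -1/30214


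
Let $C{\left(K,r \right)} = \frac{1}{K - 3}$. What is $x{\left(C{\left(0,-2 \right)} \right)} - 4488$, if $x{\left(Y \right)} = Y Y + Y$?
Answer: $- \frac{40394}{9} \approx -4488.2$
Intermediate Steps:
$C{\left(K,r \right)} = \frac{1}{-3 + K}$
$x{\left(Y \right)} = Y + Y^{2}$ ($x{\left(Y \right)} = Y^{2} + Y = Y + Y^{2}$)
$x{\left(C{\left(0,-2 \right)} \right)} - 4488 = \frac{1 + \frac{1}{-3 + 0}}{-3 + 0} - 4488 = \frac{1 + \frac{1}{-3}}{-3} - 4488 = - \frac{1 - \frac{1}{3}}{3} - 4488 = \left(- \frac{1}{3}\right) \frac{2}{3} - 4488 = - \frac{2}{9} - 4488 = - \frac{40394}{9}$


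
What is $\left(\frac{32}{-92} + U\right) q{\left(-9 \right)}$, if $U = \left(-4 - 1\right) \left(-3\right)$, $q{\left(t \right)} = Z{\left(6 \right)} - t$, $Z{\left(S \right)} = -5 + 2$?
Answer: $\frac{2022}{23} \approx 87.913$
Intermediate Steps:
$Z{\left(S \right)} = -3$
$q{\left(t \right)} = -3 - t$
$U = 15$ ($U = \left(-5\right) \left(-3\right) = 15$)
$\left(\frac{32}{-92} + U\right) q{\left(-9 \right)} = \left(\frac{32}{-92} + 15\right) \left(-3 - -9\right) = \left(32 \left(- \frac{1}{92}\right) + 15\right) \left(-3 + 9\right) = \left(- \frac{8}{23} + 15\right) 6 = \frac{337}{23} \cdot 6 = \frac{2022}{23}$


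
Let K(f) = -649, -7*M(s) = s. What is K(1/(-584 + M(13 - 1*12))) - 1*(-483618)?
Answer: 482969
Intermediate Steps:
M(s) = -s/7
K(1/(-584 + M(13 - 1*12))) - 1*(-483618) = -649 - 1*(-483618) = -649 + 483618 = 482969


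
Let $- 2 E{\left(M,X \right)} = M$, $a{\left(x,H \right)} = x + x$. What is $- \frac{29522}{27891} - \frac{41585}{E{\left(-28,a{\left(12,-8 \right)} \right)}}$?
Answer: $- \frac{1160260543}{390474} \approx -2971.4$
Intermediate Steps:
$a{\left(x,H \right)} = 2 x$
$E{\left(M,X \right)} = - \frac{M}{2}$
$- \frac{29522}{27891} - \frac{41585}{E{\left(-28,a{\left(12,-8 \right)} \right)}} = - \frac{29522}{27891} - \frac{41585}{\left(- \frac{1}{2}\right) \left(-28\right)} = \left(-29522\right) \frac{1}{27891} - \frac{41585}{14} = - \frac{29522}{27891} - \frac{41585}{14} = - \frac{1160260543}{390474}$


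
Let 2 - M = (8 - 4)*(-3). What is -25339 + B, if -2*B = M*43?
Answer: -25640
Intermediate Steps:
M = 14 (M = 2 - (8 - 4)*(-3) = 2 - 4*(-3) = 2 - 1*(-12) = 2 + 12 = 14)
B = -301 (B = -7*43 = -½*602 = -301)
-25339 + B = -25339 - 301 = -25640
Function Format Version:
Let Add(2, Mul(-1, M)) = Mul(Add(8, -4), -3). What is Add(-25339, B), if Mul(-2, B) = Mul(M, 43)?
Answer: -25640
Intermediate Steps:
M = 14 (M = Add(2, Mul(-1, Mul(Add(8, -4), -3))) = Add(2, Mul(-1, Mul(4, -3))) = Add(2, Mul(-1, -12)) = Add(2, 12) = 14)
B = -301 (B = Mul(Rational(-1, 2), Mul(14, 43)) = Mul(Rational(-1, 2), 602) = -301)
Add(-25339, B) = Add(-25339, -301) = -25640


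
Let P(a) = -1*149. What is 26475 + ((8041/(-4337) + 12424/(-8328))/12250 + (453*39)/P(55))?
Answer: 15513902053560053/588619266375 ≈ 26356.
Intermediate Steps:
P(a) = -149
26475 + ((8041/(-4337) + 12424/(-8328))/12250 + (453*39)/P(55)) = 26475 + ((8041/(-4337) + 12424/(-8328))/12250 + (453*39)/(-149)) = 26475 + ((8041*(-1/4337) + 12424*(-1/8328))*(1/12250) + 17667*(-1/149)) = 26475 + ((-8041/4337 - 1553/1041)*(1/12250) - 17667/149) = 26475 + (-15106042/4514817*1/12250 - 17667/149) = 26475 + (-1079003/3950464875 - 17667/149) = 26475 - 69793023718072/588619266375 = 15513902053560053/588619266375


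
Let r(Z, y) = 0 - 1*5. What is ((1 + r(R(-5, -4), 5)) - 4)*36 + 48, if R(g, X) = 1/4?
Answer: -240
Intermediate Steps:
R(g, X) = ¼
r(Z, y) = -5 (r(Z, y) = 0 - 5 = -5)
((1 + r(R(-5, -4), 5)) - 4)*36 + 48 = ((1 - 5) - 4)*36 + 48 = (-4 - 4)*36 + 48 = -8*36 + 48 = -288 + 48 = -240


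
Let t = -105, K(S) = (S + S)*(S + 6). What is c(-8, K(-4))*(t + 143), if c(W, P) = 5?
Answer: 190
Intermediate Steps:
K(S) = 2*S*(6 + S) (K(S) = (2*S)*(6 + S) = 2*S*(6 + S))
c(-8, K(-4))*(t + 143) = 5*(-105 + 143) = 5*38 = 190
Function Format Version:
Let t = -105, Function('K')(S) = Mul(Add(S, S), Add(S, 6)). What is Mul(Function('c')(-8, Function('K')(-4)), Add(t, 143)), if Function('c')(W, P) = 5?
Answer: 190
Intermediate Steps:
Function('K')(S) = Mul(2, S, Add(6, S)) (Function('K')(S) = Mul(Mul(2, S), Add(6, S)) = Mul(2, S, Add(6, S)))
Mul(Function('c')(-8, Function('K')(-4)), Add(t, 143)) = Mul(5, Add(-105, 143)) = Mul(5, 38) = 190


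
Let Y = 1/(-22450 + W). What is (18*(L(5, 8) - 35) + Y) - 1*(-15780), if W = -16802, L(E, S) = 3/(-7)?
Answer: 4160554985/274764 ≈ 15142.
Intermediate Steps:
L(E, S) = -3/7 (L(E, S) = 3*(-⅐) = -3/7)
Y = -1/39252 (Y = 1/(-22450 - 16802) = 1/(-39252) = -1/39252 ≈ -2.5476e-5)
(18*(L(5, 8) - 35) + Y) - 1*(-15780) = (18*(-3/7 - 35) - 1/39252) - 1*(-15780) = (18*(-248/7) - 1/39252) + 15780 = (-4464/7 - 1/39252) + 15780 = -175220935/274764 + 15780 = 4160554985/274764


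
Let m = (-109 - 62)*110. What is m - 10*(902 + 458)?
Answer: -32410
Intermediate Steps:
m = -18810 (m = -171*110 = -18810)
m - 10*(902 + 458) = -18810 - 10*(902 + 458) = -18810 - 10*1360 = -18810 - 1*13600 = -18810 - 13600 = -32410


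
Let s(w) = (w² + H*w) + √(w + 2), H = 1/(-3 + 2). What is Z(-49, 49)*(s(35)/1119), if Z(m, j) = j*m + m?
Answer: -2915500/1119 - 2450*√37/1119 ≈ -2618.8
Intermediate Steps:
H = -1 (H = 1/(-1) = -1)
s(w) = w² + √(2 + w) - w (s(w) = (w² - w) + √(w + 2) = (w² - w) + √(2 + w) = w² + √(2 + w) - w)
Z(m, j) = m + j*m
Z(-49, 49)*(s(35)/1119) = (-49*(1 + 49))*((35² + √(2 + 35) - 1*35)/1119) = (-49*50)*((1225 + √37 - 35)*(1/1119)) = -2450*(1190 + √37)/1119 = -2450*(1190/1119 + √37/1119) = -2915500/1119 - 2450*√37/1119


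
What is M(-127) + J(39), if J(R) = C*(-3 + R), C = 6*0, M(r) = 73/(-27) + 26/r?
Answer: -9973/3429 ≈ -2.9084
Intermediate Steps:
M(r) = -73/27 + 26/r (M(r) = 73*(-1/27) + 26/r = -73/27 + 26/r)
C = 0
J(R) = 0 (J(R) = 0*(-3 + R) = 0)
M(-127) + J(39) = (-73/27 + 26/(-127)) + 0 = (-73/27 + 26*(-1/127)) + 0 = (-73/27 - 26/127) + 0 = -9973/3429 + 0 = -9973/3429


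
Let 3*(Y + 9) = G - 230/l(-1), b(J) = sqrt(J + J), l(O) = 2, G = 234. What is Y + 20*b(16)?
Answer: 92/3 + 80*sqrt(2) ≈ 143.80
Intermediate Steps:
b(J) = sqrt(2)*sqrt(J) (b(J) = sqrt(2*J) = sqrt(2)*sqrt(J))
Y = 92/3 (Y = -9 + (234 - 230/2)/3 = -9 + (234 - 1*115)/3 = -9 + (234 - 115)/3 = -9 + (1/3)*119 = -9 + 119/3 = 92/3 ≈ 30.667)
Y + 20*b(16) = 92/3 + 20*(sqrt(2)*sqrt(16)) = 92/3 + 20*(sqrt(2)*4) = 92/3 + 20*(4*sqrt(2)) = 92/3 + 80*sqrt(2)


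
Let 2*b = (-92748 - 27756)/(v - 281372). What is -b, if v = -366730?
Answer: -10042/108017 ≈ -0.092967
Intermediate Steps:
b = 10042/108017 (b = ((-92748 - 27756)/(-366730 - 281372))/2 = (-120504/(-648102))/2 = (-120504*(-1/648102))/2 = (½)*(20084/108017) = 10042/108017 ≈ 0.092967)
-b = -1*10042/108017 = -10042/108017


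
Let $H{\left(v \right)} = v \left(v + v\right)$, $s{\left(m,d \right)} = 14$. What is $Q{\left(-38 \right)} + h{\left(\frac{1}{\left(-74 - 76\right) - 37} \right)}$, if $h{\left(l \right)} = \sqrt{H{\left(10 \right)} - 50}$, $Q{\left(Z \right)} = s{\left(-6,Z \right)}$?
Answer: $14 + 5 \sqrt{6} \approx 26.247$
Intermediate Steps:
$Q{\left(Z \right)} = 14$
$H{\left(v \right)} = 2 v^{2}$ ($H{\left(v \right)} = v 2 v = 2 v^{2}$)
$h{\left(l \right)} = 5 \sqrt{6}$ ($h{\left(l \right)} = \sqrt{2 \cdot 10^{2} - 50} = \sqrt{2 \cdot 100 - 50} = \sqrt{200 - 50} = \sqrt{150} = 5 \sqrt{6}$)
$Q{\left(-38 \right)} + h{\left(\frac{1}{\left(-74 - 76\right) - 37} \right)} = 14 + 5 \sqrt{6}$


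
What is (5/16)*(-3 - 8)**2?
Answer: 605/16 ≈ 37.813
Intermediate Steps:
(5/16)*(-3 - 8)**2 = ((1/16)*5)*(-11)**2 = (5/16)*121 = 605/16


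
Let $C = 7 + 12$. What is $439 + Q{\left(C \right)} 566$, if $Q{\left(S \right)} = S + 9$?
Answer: $16287$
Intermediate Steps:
$C = 19$
$Q{\left(S \right)} = 9 + S$
$439 + Q{\left(C \right)} 566 = 439 + \left(9 + 19\right) 566 = 439 + 28 \cdot 566 = 439 + 15848 = 16287$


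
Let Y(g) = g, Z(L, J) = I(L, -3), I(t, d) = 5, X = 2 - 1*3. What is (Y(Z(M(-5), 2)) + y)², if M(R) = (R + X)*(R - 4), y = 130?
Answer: 18225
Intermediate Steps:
X = -1 (X = 2 - 3 = -1)
M(R) = (-1 + R)*(-4 + R) (M(R) = (R - 1)*(R - 4) = (-1 + R)*(-4 + R))
Z(L, J) = 5
(Y(Z(M(-5), 2)) + y)² = (5 + 130)² = 135² = 18225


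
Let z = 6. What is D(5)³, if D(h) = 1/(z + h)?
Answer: 1/1331 ≈ 0.00075131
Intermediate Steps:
D(h) = 1/(6 + h)
D(5)³ = (1/(6 + 5))³ = (1/11)³ = 1/1331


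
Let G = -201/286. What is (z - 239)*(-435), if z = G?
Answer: 29821425/286 ≈ 1.0427e+5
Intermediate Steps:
G = -201/286 (G = -201*1/286 = -201/286 ≈ -0.70280)
z = -201/286 ≈ -0.70280
(z - 239)*(-435) = (-201/286 - 239)*(-435) = -68555/286*(-435) = 29821425/286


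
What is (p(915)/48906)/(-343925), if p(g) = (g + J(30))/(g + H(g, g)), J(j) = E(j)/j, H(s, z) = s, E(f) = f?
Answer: -229/7695148192875 ≈ -2.9759e-11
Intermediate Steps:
J(j) = 1 (J(j) = j/j = 1)
p(g) = (1 + g)/(2*g) (p(g) = (g + 1)/(g + g) = (1 + g)/((2*g)) = (1 + g)*(1/(2*g)) = (1 + g)/(2*g))
(p(915)/48906)/(-343925) = (((1/2)*(1 + 915)/915)/48906)/(-343925) = (((1/2)*(1/915)*916)*(1/48906))*(-1/343925) = ((458/915)*(1/48906))*(-1/343925) = (229/22374495)*(-1/343925) = -229/7695148192875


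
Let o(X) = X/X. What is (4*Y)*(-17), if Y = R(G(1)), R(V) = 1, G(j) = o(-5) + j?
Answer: -68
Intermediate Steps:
o(X) = 1
G(j) = 1 + j
Y = 1
(4*Y)*(-17) = (4*1)*(-17) = 4*(-17) = -68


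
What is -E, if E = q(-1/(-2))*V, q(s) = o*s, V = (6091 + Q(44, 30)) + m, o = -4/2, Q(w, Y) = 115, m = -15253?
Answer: -9047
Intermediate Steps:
o = -2 (o = -4*½ = -2)
V = -9047 (V = (6091 + 115) - 15253 = 6206 - 15253 = -9047)
q(s) = -2*s
E = 9047 (E = -(-2)/(-2)*(-9047) = -(-2)*(-1)/2*(-9047) = -2*½*(-9047) = -1*(-9047) = 9047)
-E = -1*9047 = -9047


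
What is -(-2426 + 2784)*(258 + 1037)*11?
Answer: -5099710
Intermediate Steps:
-(-2426 + 2784)*(258 + 1037)*11 = -358*1295*11 = -463610*11 = -1*5099710 = -5099710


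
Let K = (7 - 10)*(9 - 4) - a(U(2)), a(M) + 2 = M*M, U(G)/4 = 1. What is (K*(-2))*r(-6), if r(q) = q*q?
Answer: 2088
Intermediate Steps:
U(G) = 4 (U(G) = 4*1 = 4)
r(q) = q²
a(M) = -2 + M² (a(M) = -2 + M*M = -2 + M²)
K = -29 (K = (7 - 10)*(9 - 4) - (-2 + 4²) = -3*5 - (-2 + 16) = -15 - 1*14 = -15 - 14 = -29)
(K*(-2))*r(-6) = -29*(-2)*(-6)² = 58*36 = 2088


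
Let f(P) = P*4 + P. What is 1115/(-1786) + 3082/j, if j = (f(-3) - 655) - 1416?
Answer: -3915171/1862798 ≈ -2.1018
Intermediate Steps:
f(P) = 5*P (f(P) = 4*P + P = 5*P)
j = -2086 (j = (5*(-3) - 655) - 1416 = (-15 - 655) - 1416 = -670 - 1416 = -2086)
1115/(-1786) + 3082/j = 1115/(-1786) + 3082/(-2086) = 1115*(-1/1786) + 3082*(-1/2086) = -1115/1786 - 1541/1043 = -3915171/1862798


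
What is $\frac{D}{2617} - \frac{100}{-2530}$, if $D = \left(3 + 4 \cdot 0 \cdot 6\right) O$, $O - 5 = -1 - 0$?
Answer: $\frac{29206}{662101} \approx 0.044111$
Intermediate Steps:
$O = 4$ ($O = 5 - 1 = 4$)
$D = 12$ ($D = \left(3 + 4 \cdot 0 \cdot 6\right) 4 = \left(3 + 4 \cdot 0\right) 4 = \left(3 + 0\right) 4 = 3 \cdot 4 = 12$)
$\frac{D}{2617} - \frac{100}{-2530} = \frac{12}{2617} - \frac{100}{-2530} = 12 \cdot \frac{1}{2617} - - \frac{10}{253} = \frac{12}{2617} + \frac{10}{253} = \frac{29206}{662101}$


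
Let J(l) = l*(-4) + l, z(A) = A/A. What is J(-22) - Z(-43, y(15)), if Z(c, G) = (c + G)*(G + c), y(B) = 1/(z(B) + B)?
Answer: -455073/256 ≈ -1777.6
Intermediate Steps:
z(A) = 1
J(l) = -3*l (J(l) = -4*l + l = -3*l)
y(B) = 1/(1 + B)
Z(c, G) = (G + c)² (Z(c, G) = (G + c)*(G + c) = (G + c)²)
J(-22) - Z(-43, y(15)) = -3*(-22) - (1/(1 + 15) - 43)² = 66 - (1/16 - 43)² = 66 - (-687/16)² = 66 - 1*471969/256 = 66 - 471969/256 = -455073/256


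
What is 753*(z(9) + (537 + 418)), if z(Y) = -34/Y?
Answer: 2148811/3 ≈ 7.1627e+5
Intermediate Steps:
753*(z(9) + (537 + 418)) = 753*(-34/9 + (537 + 418)) = 753*(-34*⅑ + 955) = 753*(-34/9 + 955) = 753*(8561/9) = 2148811/3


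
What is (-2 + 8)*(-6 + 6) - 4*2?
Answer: -8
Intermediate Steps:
(-2 + 8)*(-6 + 6) - 4*2 = 6*0 - 8 = 0 - 8 = -8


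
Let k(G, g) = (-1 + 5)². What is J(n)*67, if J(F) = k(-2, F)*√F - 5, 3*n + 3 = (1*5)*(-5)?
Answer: -335 + 2144*I*√21/3 ≈ -335.0 + 3275.0*I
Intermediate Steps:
k(G, g) = 16 (k(G, g) = 4² = 16)
n = -28/3 (n = -1 + ((1*5)*(-5))/3 = -1 + (5*(-5))/3 = -1 + (⅓)*(-25) = -1 - 25/3 = -28/3 ≈ -9.3333)
J(F) = -5 + 16*√F (J(F) = 16*√F - 5 = -5 + 16*√F)
J(n)*67 = (-5 + 16*√(-28/3))*67 = (-5 + 16*(2*I*√21/3))*67 = (-5 + 32*I*√21/3)*67 = -335 + 2144*I*√21/3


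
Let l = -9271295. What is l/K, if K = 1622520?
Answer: -1854259/324504 ≈ -5.7141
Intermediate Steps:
l/K = -9271295/1622520 = -9271295*1/1622520 = -1854259/324504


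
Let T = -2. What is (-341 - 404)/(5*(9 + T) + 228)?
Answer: -745/263 ≈ -2.8327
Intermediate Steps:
(-341 - 404)/(5*(9 + T) + 228) = (-341 - 404)/(5*(9 - 2) + 228) = -745/(5*7 + 228) = -745/(35 + 228) = -745/263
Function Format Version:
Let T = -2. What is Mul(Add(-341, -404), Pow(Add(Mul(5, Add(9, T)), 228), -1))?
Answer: Rational(-745, 263) ≈ -2.8327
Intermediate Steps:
Mul(Add(-341, -404), Pow(Add(Mul(5, Add(9, T)), 228), -1)) = Mul(Add(-341, -404), Pow(Add(Mul(5, Add(9, -2)), 228), -1)) = Mul(-745, Pow(Add(Mul(5, 7), 228), -1)) = Mul(-745, Pow(Add(35, 228), -1)) = Mul(-745, Pow(263, -1)) = Mul(-745, Rational(1, 263)) = Rational(-745, 263)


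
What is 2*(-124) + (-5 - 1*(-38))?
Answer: -215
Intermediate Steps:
2*(-124) + (-5 - 1*(-38)) = -248 + (-5 + 38) = -248 + 33 = -215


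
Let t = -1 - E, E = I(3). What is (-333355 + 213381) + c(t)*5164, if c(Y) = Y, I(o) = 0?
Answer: -125138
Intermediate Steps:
E = 0
t = -1 (t = -1 - 1*0 = -1 + 0 = -1)
(-333355 + 213381) + c(t)*5164 = (-333355 + 213381) - 1*5164 = -119974 - 5164 = -125138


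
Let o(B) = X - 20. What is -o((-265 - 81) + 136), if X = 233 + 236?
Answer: -449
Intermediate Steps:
X = 469
o(B) = 449 (o(B) = 469 - 20 = 449)
-o((-265 - 81) + 136) = -1*449 = -449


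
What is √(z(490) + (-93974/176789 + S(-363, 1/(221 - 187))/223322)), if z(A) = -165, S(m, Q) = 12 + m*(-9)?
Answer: I*√257997667790130991344886/39480873058 ≈ 12.865*I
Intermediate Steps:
S(m, Q) = 12 - 9*m
√(z(490) + (-93974/176789 + S(-363, 1/(221 - 187))/223322)) = √(-165 + (-93974/176789 + (12 - 9*(-363))/223322)) = √(-165 + (-93974*1/176789 + (12 + 3267)*(1/223322))) = √(-165 + (-93974/176789 + 3279*(1/223322))) = √(-165 + (-93974/176789 + 3279/223322)) = √(-165 - 20406770497/39480873058) = √(-6534750825067/39480873058) = I*√257997667790130991344886/39480873058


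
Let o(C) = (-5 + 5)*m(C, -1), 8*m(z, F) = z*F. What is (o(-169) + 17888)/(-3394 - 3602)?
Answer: -4472/1749 ≈ -2.5569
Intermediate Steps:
m(z, F) = F*z/8 (m(z, F) = (z*F)/8 = (F*z)/8 = F*z/8)
o(C) = 0 (o(C) = (-5 + 5)*((1/8)*(-1)*C) = 0*(-C/8) = 0)
(o(-169) + 17888)/(-3394 - 3602) = (0 + 17888)/(-3394 - 3602) = 17888/(-6996) = 17888*(-1/6996) = -4472/1749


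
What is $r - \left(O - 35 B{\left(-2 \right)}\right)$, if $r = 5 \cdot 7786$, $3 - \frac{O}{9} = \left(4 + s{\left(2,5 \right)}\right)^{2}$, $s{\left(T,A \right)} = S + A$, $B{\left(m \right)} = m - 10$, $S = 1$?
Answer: $39383$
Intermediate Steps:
$B{\left(m \right)} = -10 + m$
$s{\left(T,A \right)} = 1 + A$
$O = -873$ ($O = 27 - 9 \left(4 + \left(1 + 5\right)\right)^{2} = 27 - 9 \left(4 + 6\right)^{2} = 27 - 9 \cdot 10^{2} = 27 - 900 = -873$)
$r = 38930$
$r - \left(O - 35 B{\left(-2 \right)}\right) = 38930 - \left(-873 - 35 \left(-10 - 2\right)\right) = 38930 - \left(-873 - -420\right) = 38930 - \left(-873 + 420\right) = 38930 - -453 = 38930 + 453 = 39383$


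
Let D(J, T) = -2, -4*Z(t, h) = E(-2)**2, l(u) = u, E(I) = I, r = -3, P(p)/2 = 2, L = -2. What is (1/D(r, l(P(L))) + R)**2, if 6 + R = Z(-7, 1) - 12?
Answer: 1521/4 ≈ 380.25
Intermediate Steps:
P(p) = 4 (P(p) = 2*2 = 4)
Z(t, h) = -1 (Z(t, h) = -1/4*(-2)**2 = -1/4*4 = -1)
R = -19 (R = -6 + (-1 - 12) = -6 - 13 = -19)
(1/D(r, l(P(L))) + R)**2 = (1/(-2) - 19)**2 = (-1/2 - 19)**2 = (-39/2)**2 = 1521/4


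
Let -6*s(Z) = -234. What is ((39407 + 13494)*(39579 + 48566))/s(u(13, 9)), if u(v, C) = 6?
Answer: 4662958645/39 ≈ 1.1956e+8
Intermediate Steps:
s(Z) = 39 (s(Z) = -⅙*(-234) = 39)
((39407 + 13494)*(39579 + 48566))/s(u(13, 9)) = ((39407 + 13494)*(39579 + 48566))/39 = (52901*88145)*(1/39) = 4662958645*(1/39) = 4662958645/39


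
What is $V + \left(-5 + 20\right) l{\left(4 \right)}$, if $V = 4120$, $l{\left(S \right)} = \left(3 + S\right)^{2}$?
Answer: $4855$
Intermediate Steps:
$V + \left(-5 + 20\right) l{\left(4 \right)} = 4120 + \left(-5 + 20\right) \left(3 + 4\right)^{2} = 4120 + 15 \cdot 7^{2} = 4120 + 15 \cdot 49 = 4120 + 735 = 4855$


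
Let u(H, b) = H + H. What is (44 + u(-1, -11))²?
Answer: 1764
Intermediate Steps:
u(H, b) = 2*H
(44 + u(-1, -11))² = (44 + 2*(-1))² = (44 - 2)² = 42² = 1764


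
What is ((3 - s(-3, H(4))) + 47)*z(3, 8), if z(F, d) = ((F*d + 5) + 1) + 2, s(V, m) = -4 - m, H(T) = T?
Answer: 1856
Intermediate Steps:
z(F, d) = 8 + F*d (z(F, d) = ((5 + F*d) + 1) + 2 = (6 + F*d) + 2 = 8 + F*d)
((3 - s(-3, H(4))) + 47)*z(3, 8) = ((3 - (-4 - 1*4)) + 47)*(8 + 3*8) = ((3 - (-4 - 4)) + 47)*(8 + 24) = ((3 - 1*(-8)) + 47)*32 = ((3 + 8) + 47)*32 = (11 + 47)*32 = 58*32 = 1856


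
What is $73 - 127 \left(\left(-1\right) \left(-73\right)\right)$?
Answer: $-9198$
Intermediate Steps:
$73 - 127 \left(\left(-1\right) \left(-73\right)\right) = 73 - 9271 = -9198$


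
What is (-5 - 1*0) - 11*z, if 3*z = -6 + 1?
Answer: 40/3 ≈ 13.333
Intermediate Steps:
z = -5/3 (z = (-6 + 1)/3 = (⅓)*(-5) = -5/3 ≈ -1.6667)
(-5 - 1*0) - 11*z = (-5 - 1*0) - 11*(-5/3) = (-5 + 0) + 55/3 = -5 + 55/3 = 40/3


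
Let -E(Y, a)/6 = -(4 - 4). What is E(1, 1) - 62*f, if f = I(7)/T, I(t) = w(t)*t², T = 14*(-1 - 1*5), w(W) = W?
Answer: 1519/6 ≈ 253.17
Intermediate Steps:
E(Y, a) = 0 (E(Y, a) = -(-6)*(4 - 4) = -(-6)*0 = -6*0 = 0)
T = -84 (T = 14*(-1 - 5) = 14*(-6) = -84)
I(t) = t³ (I(t) = t*t² = t³)
f = -49/12 (f = 7³/(-84) = 343*(-1/84) = -49/12 ≈ -4.0833)
E(1, 1) - 62*f = 0 - 62*(-49/12) = 0 + 1519/6 = 1519/6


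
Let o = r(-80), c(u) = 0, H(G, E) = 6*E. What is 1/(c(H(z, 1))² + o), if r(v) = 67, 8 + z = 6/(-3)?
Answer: 1/67 ≈ 0.014925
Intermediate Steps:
z = -10 (z = -8 + 6/(-3) = -8 + 6*(-⅓) = -8 - 2 = -10)
o = 67
1/(c(H(z, 1))² + o) = 1/(0² + 67) = 1/(0 + 67) = 1/67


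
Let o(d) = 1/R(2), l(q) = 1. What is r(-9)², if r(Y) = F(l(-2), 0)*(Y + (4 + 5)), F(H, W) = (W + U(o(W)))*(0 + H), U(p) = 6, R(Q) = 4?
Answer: 0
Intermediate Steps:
o(d) = ¼ (o(d) = 1/4 = ¼)
F(H, W) = H*(6 + W) (F(H, W) = (W + 6)*(0 + H) = (6 + W)*H = H*(6 + W))
r(Y) = 54 + 6*Y (r(Y) = (1*(6 + 0))*(Y + (4 + 5)) = (1*6)*(Y + 9) = 6*(9 + Y) = 54 + 6*Y)
r(-9)² = (54 + 6*(-9))² = (54 - 54)² = 0² = 0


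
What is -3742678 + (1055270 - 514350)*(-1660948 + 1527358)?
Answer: -72265245478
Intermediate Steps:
-3742678 + (1055270 - 514350)*(-1660948 + 1527358) = -3742678 + 540920*(-133590) = -3742678 - 72261502800 = -72265245478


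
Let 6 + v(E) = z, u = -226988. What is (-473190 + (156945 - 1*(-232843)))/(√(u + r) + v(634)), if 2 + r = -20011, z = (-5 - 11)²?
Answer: -20850500/309501 + 83402*I*√247001/309501 ≈ -67.368 + 133.93*I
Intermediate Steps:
z = 256 (z = (-16)² = 256)
r = -20013 (r = -2 - 20011 = -20013)
v(E) = 250 (v(E) = -6 + 256 = 250)
(-473190 + (156945 - 1*(-232843)))/(√(u + r) + v(634)) = (-473190 + (156945 - 1*(-232843)))/(√(-226988 - 20013) + 250) = (-473190 + (156945 + 232843))/(√(-247001) + 250) = (-473190 + 389788)/(I*√247001 + 250) = -83402/(250 + I*√247001)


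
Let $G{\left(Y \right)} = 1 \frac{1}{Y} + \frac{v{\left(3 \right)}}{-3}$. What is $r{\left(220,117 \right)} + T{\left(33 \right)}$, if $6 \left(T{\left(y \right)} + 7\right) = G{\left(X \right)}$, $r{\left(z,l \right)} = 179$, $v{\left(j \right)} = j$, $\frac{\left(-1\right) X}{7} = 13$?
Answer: $\frac{46910}{273} \approx 171.83$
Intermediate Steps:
$X = -91$ ($X = \left(-7\right) 13 = -91$)
$G{\left(Y \right)} = -1 + \frac{1}{Y}$ ($G{\left(Y \right)} = 1 \frac{1}{Y} + \frac{3}{-3} = \frac{1}{Y} + 3 \left(- \frac{1}{3}\right) = \frac{1}{Y} - 1 = -1 + \frac{1}{Y}$)
$T{\left(y \right)} = - \frac{1957}{273}$ ($T{\left(y \right)} = -7 + \frac{\frac{1}{-91} \left(1 - -91\right)}{6} = -7 + \frac{\left(- \frac{1}{91}\right) \left(1 + 91\right)}{6} = -7 + \frac{\left(- \frac{1}{91}\right) 92}{6} = -7 + \frac{1}{6} \left(- \frac{92}{91}\right) = -7 - \frac{46}{273} = - \frac{1957}{273}$)
$r{\left(220,117 \right)} + T{\left(33 \right)} = 179 - \frac{1957}{273} = \frac{46910}{273}$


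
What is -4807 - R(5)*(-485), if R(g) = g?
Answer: -2382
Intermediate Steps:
-4807 - R(5)*(-485) = -4807 - 5*(-485) = -4807 - 1*(-2425) = -4807 + 2425 = -2382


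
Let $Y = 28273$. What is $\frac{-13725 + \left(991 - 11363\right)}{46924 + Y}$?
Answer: $- \frac{24097}{75197} \approx -0.32045$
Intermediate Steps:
$\frac{-13725 + \left(991 - 11363\right)}{46924 + Y} = \frac{-13725 + \left(991 - 11363\right)}{46924 + 28273} = \frac{-13725 + \left(991 - 11363\right)}{75197} = \left(-13725 - 10372\right) \frac{1}{75197} = \left(-24097\right) \frac{1}{75197} = - \frac{24097}{75197}$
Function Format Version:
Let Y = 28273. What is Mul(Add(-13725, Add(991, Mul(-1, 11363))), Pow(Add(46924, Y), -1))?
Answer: Rational(-24097, 75197) ≈ -0.32045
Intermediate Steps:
Mul(Add(-13725, Add(991, Mul(-1, 11363))), Pow(Add(46924, Y), -1)) = Mul(Add(-13725, Add(991, Mul(-1, 11363))), Pow(Add(46924, 28273), -1)) = Mul(Add(-13725, Add(991, -11363)), Pow(75197, -1)) = Mul(Add(-13725, -10372), Rational(1, 75197)) = Mul(-24097, Rational(1, 75197)) = Rational(-24097, 75197)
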